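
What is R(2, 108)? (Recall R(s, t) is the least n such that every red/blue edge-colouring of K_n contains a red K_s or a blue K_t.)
R(2, 108) = 108

R(2, k) = k for all k ≥ 2: in a 2-colouring of K_k, either some edge is red (a red K_2) or all edges are blue (a blue K_k). And K_{107} coloured all-blue has no blue K_108, so R(2, 108) > 107. Hence R(2, 108) = 108.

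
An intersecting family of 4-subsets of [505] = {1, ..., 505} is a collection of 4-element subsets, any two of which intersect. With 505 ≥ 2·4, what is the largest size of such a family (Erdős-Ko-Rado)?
max |F| = C(504, 3) = 21210504

The Erdős-Ko-Rado theorem states: for n ≥ 2k, an intersecting family of k-subsets of an n-element set has size at most C(n − 1, k − 1), with equality for 'star' families {A ⊆ [n] : |A| = k, i ∈ A} (fix an element i). For n = 505, k = 4: C(504, 3) = 21210504.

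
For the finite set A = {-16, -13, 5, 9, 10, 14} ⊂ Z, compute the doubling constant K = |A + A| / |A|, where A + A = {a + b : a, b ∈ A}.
K = |A + A| / |A| = 20/6 = 10/3

Enumerate A + A = {a + b : a, b ∈ A}. With |A| = 6, there are |A|^2 = 36 ordered sum pairs; collecting distinct values, A + A = {-32, -29, -26, -11, -8, -7, -6, -4, -3, -2, 1, 10, 14, 15, 18, 19, 20, 23, 24, 28}, so |A + A| = 20. Thus K = 20/6 = 10/3. For comparison, the minimum possible |A + A| over all 6-element sets is 2·6 − 1 = 11 (so min K = 11/6), attained only by arithmetic progressions.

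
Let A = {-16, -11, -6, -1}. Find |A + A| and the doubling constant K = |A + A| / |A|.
K = |A + A| / |A| = 7/4

Enumerate A + A = {a + b : a, b ∈ A}. With |A| = 4, there are |A|^2 = 16 ordered sum pairs; collecting distinct values, A + A = {-32, -27, -22, -17, -12, -7, -2}, so |A + A| = 7. Thus K = 7/4. Here |A + A| = 2|A| − 1 = 7, the minimum possible — so K = 7/4 is minimal, which holds iff A is an arithmetic progression.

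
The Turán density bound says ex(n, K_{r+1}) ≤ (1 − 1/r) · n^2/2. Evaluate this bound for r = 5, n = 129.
Turán density bound = (4/5) · 129^2/2 = 33282/5 ≈ 6656.4

Turán's theorem: ex(n, K_{r+1}) is achieved by the complete r-partite Turán graph T(n, r) with parts as balanced as possible, and is at most (1 − 1/r) · n^2/2. For r = 5, n = 129: the density bound is (4/5) · 16641/2 = 33282/5 ≈ 6656.4. The integer-valued extremum is e(T(129, 5)) = 6656, which is strictly less than the density bound 33282/5 since 5 ∤ 129 (the parts of T(129, 5) cannot all be equal).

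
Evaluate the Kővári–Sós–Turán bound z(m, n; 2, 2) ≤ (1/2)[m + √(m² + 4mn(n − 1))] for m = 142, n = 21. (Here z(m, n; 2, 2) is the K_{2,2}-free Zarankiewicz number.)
z(142, 21; 2, 2) ≤ (1/2)[142 + √(142² + 4·142·21·20)] = (1/2)[142 + √258724] = 325.3246

Kővári–Sós–Turán: let r_1, ..., r_142 be the row sums and z = Σ r_i the total number of 1s. Each pair of columns can share at most one row with both entries 1 (else a 2×2 all-ones block appears), so Σ_i C(r_i, 2) ≤ C(21, 2) = 210. By convexity Σ_i C(r_i, 2) ≥ 142·C(z/142, 2) = z(z − 142)/(2·142), giving z² − 142z − 142·21·20 ≤ 0 and hence z ≤ (1/2)[142 + √(20164 + 4·59640)] = (1/2)[142 + √258724] ≈ (1/2)(142 + 508.6492) = 325.3246.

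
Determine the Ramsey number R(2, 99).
R(2, 99) = 99

R(2, k) = k for all k ≥ 2: in a 2-colouring of K_k, either some edge is red (a red K_2) or all edges are blue (a blue K_k). And K_{98} coloured all-blue has no blue K_99, so R(2, 99) > 98. Hence R(2, 99) = 99.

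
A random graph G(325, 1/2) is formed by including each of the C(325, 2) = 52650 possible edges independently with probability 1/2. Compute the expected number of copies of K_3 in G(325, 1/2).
E[# K_3] = C(325, 3) · (1/2)^C(3, 2) = 5668650 / 2^3 = 2834325/4 = 708581.25

For each 3-subset S of vertices (there are C(325, 3) = 5668650 such S), let X_S = 1 if S induces a K_3 (all C(3, 2) = 3 edges present). Then P(X_S = 1) = (1/2)^3 = 1/8. By linearity of expectation, E[# K_3] = C(325, 3) · (1/2)^3 = 5668650 / 8 = 2834325/4 = 708581.25.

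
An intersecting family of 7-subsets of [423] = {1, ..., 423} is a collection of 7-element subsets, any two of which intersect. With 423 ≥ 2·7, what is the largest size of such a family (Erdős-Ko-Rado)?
max |F| = C(422, 6) = 7568985974473

The Erdős-Ko-Rado theorem states: for n ≥ 2k, an intersecting family of k-subsets of an n-element set has size at most C(n − 1, k − 1), with equality for 'star' families {A ⊆ [n] : |A| = k, i ∈ A} (fix an element i). For n = 423, k = 7: C(422, 6) = 7568985974473.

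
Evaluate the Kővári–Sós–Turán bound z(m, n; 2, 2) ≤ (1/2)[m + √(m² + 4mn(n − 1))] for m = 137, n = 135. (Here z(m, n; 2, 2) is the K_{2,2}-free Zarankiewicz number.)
z(137, 135; 2, 2) ≤ (1/2)[137 + √(137² + 4·137·135·134)] = (1/2)[137 + √9932089] = 1644.2608

Kővári–Sós–Turán: let r_1, ..., r_137 be the row sums and z = Σ r_i the total number of 1s. Each pair of columns can share at most one row with both entries 1 (else a 2×2 all-ones block appears), so Σ_i C(r_i, 2) ≤ C(135, 2) = 9045. By convexity Σ_i C(r_i, 2) ≥ 137·C(z/137, 2) = z(z − 137)/(2·137), giving z² − 137z − 137·135·134 ≤ 0 and hence z ≤ (1/2)[137 + √(18769 + 4·2478330)] = (1/2)[137 + √9932089] ≈ (1/2)(137 + 3151.5217) = 1644.2608.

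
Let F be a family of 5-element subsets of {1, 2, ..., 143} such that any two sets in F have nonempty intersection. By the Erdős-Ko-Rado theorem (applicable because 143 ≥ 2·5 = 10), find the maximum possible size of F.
max |F| = C(142, 4) = 16234505

Erdős-Ko-Rado (1961): when n ≥ 2k, max |F| = C(n−1, k−1). The bound is attained by the star {A : i ∈ A} for any fixed i ∈ [n]. Here C(143−1, 5−1) = C(142, 4) = 16234505.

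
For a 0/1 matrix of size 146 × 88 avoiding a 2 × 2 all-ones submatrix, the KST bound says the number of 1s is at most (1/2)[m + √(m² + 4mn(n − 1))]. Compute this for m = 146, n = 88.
z(146, 88; 2, 2) ≤ (1/2)[146 + √(146² + 4·146·88·87)] = (1/2)[146 + √4492420] = 1132.7665

Kővári–Sós–Turán: let r_1, ..., r_146 be the row sums and z = Σ r_i the total number of 1s. Each pair of columns can share at most one row with both entries 1 (else a 2×2 all-ones block appears), so Σ_i C(r_i, 2) ≤ C(88, 2) = 3828. By convexity Σ_i C(r_i, 2) ≥ 146·C(z/146, 2) = z(z − 146)/(2·146), giving z² − 146z − 146·88·87 ≤ 0 and hence z ≤ (1/2)[146 + √(21316 + 4·1117776)] = (1/2)[146 + √4492420] ≈ (1/2)(146 + 2119.533) = 1132.7665.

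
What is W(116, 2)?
W(116, 2) = 116 + 1 = 117

A 2-term AP is any pair of integers, so a monochromatic 2-AP exists iff some colour is used at least twice. With 116 colours, the colouring i ↦ i on {1, ..., 116} uses each colour once, avoiding any monochromatic pair, so W(116, 2) > 116. For {1, ..., 117}, pigeonhole forces two integers of the same colour, which form a monochromatic 2-AP. Hence W(116, 2) = 117.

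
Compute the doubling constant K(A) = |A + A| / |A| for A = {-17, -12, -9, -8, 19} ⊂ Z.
K = |A + A| / |A| = 15/5 = 3

Enumerate A + A = {a + b : a, b ∈ A}. With |A| = 5, there are |A|^2 = 25 ordered sum pairs; collecting distinct values, A + A = {-34, -29, -26, -25, -24, -21, -20, -18, -17, -16, 2, 7, 10, 11, 38}, so |A + A| = 15. Thus K = 15/5 = 3. For comparison, the minimum possible |A + A| over all 5-element sets is 2·5 − 1 = 9 (so min K = 9/5), attained only by arithmetic progressions.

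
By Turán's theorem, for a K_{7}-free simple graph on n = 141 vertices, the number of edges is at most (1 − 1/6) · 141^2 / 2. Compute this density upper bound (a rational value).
Turán density bound = (5/6) · 141^2/2 = 33135/4 ≈ 8283.75

Turán's theorem: ex(n, K_{r+1}) is achieved by the complete r-partite Turán graph T(n, r) with parts as balanced as possible, and is at most (1 − 1/r) · n^2/2. For r = 6, n = 141: the density bound is (5/6) · 19881/2 = 33135/4 ≈ 8283.75. The integer-valued extremum is e(T(141, 6)) = 8283, which is strictly less than the density bound 33135/4 since 6 ∤ 141 (the parts of T(141, 6) cannot all be equal).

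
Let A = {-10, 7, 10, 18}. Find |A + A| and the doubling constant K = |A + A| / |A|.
K = |A + A| / |A| = 10/4 = 5/2

Enumerate A + A = {a + b : a, b ∈ A}. With |A| = 4, there are |A|^2 = 16 ordered sum pairs; collecting distinct values, A + A = {-20, -3, 0, 8, 14, 17, 20, 25, 28, 36}, so |A + A| = 10. Thus K = 10/4 = 5/2. For comparison, the minimum possible |A + A| over all 4-element sets is 2·4 − 1 = 7 (so min K = 7/4), attained only by arithmetic progressions.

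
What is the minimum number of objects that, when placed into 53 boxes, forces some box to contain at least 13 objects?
n = (13 − 1)·53 + 1 = 637

By the generalised pigeonhole principle, to guarantee some box contains ≥ r objects we need more than (r − 1) · k objects total. Threshold: n = (r − 1) · k + 1. With r = 13 and k = 53: n = 12 · 53 + 1 = 636 + 1 = 637. For n = 636 = 12 · 53, we can put exactly 12 objects in every box, avoiding 13 in any single one — so 637 is tight.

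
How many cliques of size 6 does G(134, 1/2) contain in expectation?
E[# K_6] = C(134, 6) · (1/2)^C(6, 2) = 7177979809 / 2^15 ≈ 219054.559601

For each 6-subset S of vertices (there are C(134, 6) = 7177979809 such S), let X_S = 1 if S induces a K_6 (all C(6, 2) = 15 edges present). Then P(X_S = 1) = (1/2)^15 = 1/32768. By linearity of expectation, E[# K_6] = C(134, 6) · (1/2)^15 = 7177979809 / 32768 ≈ 219054.559601.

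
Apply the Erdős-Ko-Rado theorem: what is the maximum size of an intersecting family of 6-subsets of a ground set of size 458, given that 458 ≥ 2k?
max |F| = C(457, 5) = 162504446286

The Erdős-Ko-Rado theorem states: for n ≥ 2k, an intersecting family of k-subsets of an n-element set has size at most C(n − 1, k − 1), with equality for 'star' families {A ⊆ [n] : |A| = k, i ∈ A} (fix an element i). For n = 458, k = 6: C(457, 5) = 162504446286.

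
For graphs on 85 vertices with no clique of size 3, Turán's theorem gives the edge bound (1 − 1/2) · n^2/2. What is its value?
Turán density bound = (1/2) · 85^2/2 = 7225/4 ≈ 1806.25

Turán's theorem: ex(n, K_{r+1}) is achieved by the complete r-partite Turán graph T(n, r) with parts as balanced as possible, and is at most (1 − 1/r) · n^2/2. For r = 2, n = 85: the density bound is (1/2) · 7225/2 = 7225/4 ≈ 1806.25. The integer-valued extremum is e(T(85, 2)) = 1806, which is strictly less than the density bound 7225/4 since 2 ∤ 85 (the parts of T(85, 2) cannot all be equal).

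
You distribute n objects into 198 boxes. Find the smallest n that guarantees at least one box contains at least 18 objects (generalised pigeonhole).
n = (18 − 1)·198 + 1 = 3367

By the generalised pigeonhole principle, to guarantee some box contains ≥ r objects we need more than (r − 1) · k objects total. Threshold: n = (r − 1) · k + 1. With r = 18 and k = 198: n = 17 · 198 + 1 = 3366 + 1 = 3367. For n = 3366 = 17 · 198, we can put exactly 17 objects in every box, avoiding 18 in any single one — so 3367 is tight.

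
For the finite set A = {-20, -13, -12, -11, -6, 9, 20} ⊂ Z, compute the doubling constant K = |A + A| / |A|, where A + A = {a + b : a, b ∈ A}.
K = |A + A| / |A| = 26/7

Enumerate A + A = {a + b : a, b ∈ A}. With |A| = 7, there are |A|^2 = 49 ordered sum pairs; collecting distinct values, A + A = {-40, -33, -32, -31, -26, -25, -24, -23, -22, -19, -18, -17, -12, -11, -4, -3, -2, 0, 3, 7, 8, 9, 14, 18, 29, 40}, so |A + A| = 26. Thus K = 26/7. For comparison, the minimum possible |A + A| over all 7-element sets is 2·7 − 1 = 13 (so min K = 13/7), attained only by arithmetic progressions.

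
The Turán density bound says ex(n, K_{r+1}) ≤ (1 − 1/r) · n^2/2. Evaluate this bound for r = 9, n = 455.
Turán density bound = (8/9) · 455^2/2 = 828100/9 ≈ 92011.1111

Turán's theorem: ex(n, K_{r+1}) is achieved by the complete r-partite Turán graph T(n, r) with parts as balanced as possible, and is at most (1 − 1/r) · n^2/2. For r = 9, n = 455: the density bound is (8/9) · 207025/2 = 828100/9 ≈ 92011.1111. The integer-valued extremum is e(T(455, 9)) = 92010, which is strictly less than the density bound 828100/9 since 9 ∤ 455 (the parts of T(455, 9) cannot all be equal).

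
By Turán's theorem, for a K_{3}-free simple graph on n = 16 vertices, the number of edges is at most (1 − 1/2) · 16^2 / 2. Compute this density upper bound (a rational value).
Turán density bound = (1/2) · 16^2/2 = 64

Turán's theorem: ex(n, K_{r+1}) is achieved by the complete r-partite Turán graph T(n, r) with parts as balanced as possible, and is at most (1 − 1/r) · n^2/2. For r = 2, n = 16: the density bound is (1/2) · 256/2 = 64. Since 2 ∣ 16, the Turán graph T(16, 2) has parts of equal size 8, and its edge count e(T(16, 2)) = 64 attains the density bound exactly.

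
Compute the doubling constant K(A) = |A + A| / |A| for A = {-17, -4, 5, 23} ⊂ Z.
K = |A + A| / |A| = 10/4 = 5/2

Enumerate A + A = {a + b : a, b ∈ A}. With |A| = 4, there are |A|^2 = 16 ordered sum pairs; collecting distinct values, A + A = {-34, -21, -12, -8, 1, 6, 10, 19, 28, 46}, so |A + A| = 10. Thus K = 10/4 = 5/2. For comparison, the minimum possible |A + A| over all 4-element sets is 2·4 − 1 = 7 (so min K = 7/4), attained only by arithmetic progressions.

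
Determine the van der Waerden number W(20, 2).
W(20, 2) = 20 + 1 = 21

A 2-term AP is any pair of integers, so a monochromatic 2-AP exists iff some colour is used at least twice. With 20 colours, the colouring i ↦ i on {1, ..., 20} uses each colour once, avoiding any monochromatic pair, so W(20, 2) > 20. For {1, ..., 21}, pigeonhole forces two integers of the same colour, which form a monochromatic 2-AP. Hence W(20, 2) = 21.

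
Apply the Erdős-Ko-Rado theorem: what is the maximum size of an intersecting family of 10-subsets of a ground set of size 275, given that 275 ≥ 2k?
max |F| = C(274, 9) = 21005455717413804

The Erdős-Ko-Rado theorem states: for n ≥ 2k, an intersecting family of k-subsets of an n-element set has size at most C(n − 1, k − 1), with equality for 'star' families {A ⊆ [n] : |A| = k, i ∈ A} (fix an element i). For n = 275, k = 10: C(274, 9) = 21005455717413804.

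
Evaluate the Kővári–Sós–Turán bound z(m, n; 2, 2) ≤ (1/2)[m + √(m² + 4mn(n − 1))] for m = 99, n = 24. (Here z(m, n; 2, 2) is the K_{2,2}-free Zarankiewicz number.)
z(99, 24; 2, 2) ≤ (1/2)[99 + √(99² + 4·99·24·23)] = (1/2)[99 + √228393] = 288.4524

Kővári–Sós–Turán: let r_1, ..., r_99 be the row sums and z = Σ r_i the total number of 1s. Each pair of columns can share at most one row with both entries 1 (else a 2×2 all-ones block appears), so Σ_i C(r_i, 2) ≤ C(24, 2) = 276. By convexity Σ_i C(r_i, 2) ≥ 99·C(z/99, 2) = z(z − 99)/(2·99), giving z² − 99z − 99·24·23 ≤ 0 and hence z ≤ (1/2)[99 + √(9801 + 4·54648)] = (1/2)[99 + √228393] ≈ (1/2)(99 + 477.9048) = 288.4524.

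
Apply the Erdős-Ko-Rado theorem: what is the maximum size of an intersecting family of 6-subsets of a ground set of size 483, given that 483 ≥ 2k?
max |F| = C(482, 5) = 212332032016

The Erdős-Ko-Rado theorem states: for n ≥ 2k, an intersecting family of k-subsets of an n-element set has size at most C(n − 1, k − 1), with equality for 'star' families {A ⊆ [n] : |A| = k, i ∈ A} (fix an element i). For n = 483, k = 6: C(482, 5) = 212332032016.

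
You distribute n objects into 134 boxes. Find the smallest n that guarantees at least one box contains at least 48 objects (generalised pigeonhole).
n = (48 − 1)·134 + 1 = 6299

By the generalised pigeonhole principle, to guarantee some box contains ≥ r objects we need more than (r − 1) · k objects total. Threshold: n = (r − 1) · k + 1. With r = 48 and k = 134: n = 47 · 134 + 1 = 6298 + 1 = 6299. For n = 6298 = 47 · 134, we can put exactly 47 objects in every box, avoiding 48 in any single one — so 6299 is tight.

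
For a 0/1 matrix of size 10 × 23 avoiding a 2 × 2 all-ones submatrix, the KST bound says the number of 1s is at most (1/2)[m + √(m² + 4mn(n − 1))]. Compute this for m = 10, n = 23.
z(10, 23; 2, 2) ≤ (1/2)[10 + √(10² + 4·10·23·22)] = (1/2)[10 + √20340] = 76.3092

Kővári–Sós–Turán: let r_1, ..., r_10 be the row sums and z = Σ r_i the total number of 1s. Each pair of columns can share at most one row with both entries 1 (else a 2×2 all-ones block appears), so Σ_i C(r_i, 2) ≤ C(23, 2) = 253. By convexity Σ_i C(r_i, 2) ≥ 10·C(z/10, 2) = z(z − 10)/(2·10), giving z² − 10z − 10·23·22 ≤ 0 and hence z ≤ (1/2)[10 + √(100 + 4·5060)] = (1/2)[10 + √20340] ≈ (1/2)(10 + 142.6184) = 76.3092.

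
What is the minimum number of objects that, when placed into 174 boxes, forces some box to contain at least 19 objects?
n = (19 − 1)·174 + 1 = 3133

By the generalised pigeonhole principle, to guarantee some box contains ≥ r objects we need more than (r − 1) · k objects total. Threshold: n = (r − 1) · k + 1. With r = 19 and k = 174: n = 18 · 174 + 1 = 3132 + 1 = 3133. For n = 3132 = 18 · 174, we can put exactly 18 objects in every box, avoiding 19 in any single one — so 3133 is tight.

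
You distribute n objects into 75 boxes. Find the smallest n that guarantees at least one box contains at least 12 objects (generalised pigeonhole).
n = (12 − 1)·75 + 1 = 826

By the generalised pigeonhole principle, to guarantee some box contains ≥ r objects we need more than (r − 1) · k objects total. Threshold: n = (r − 1) · k + 1. With r = 12 and k = 75: n = 11 · 75 + 1 = 825 + 1 = 826. For n = 825 = 11 · 75, we can put exactly 11 objects in every box, avoiding 12 in any single one — so 826 is tight.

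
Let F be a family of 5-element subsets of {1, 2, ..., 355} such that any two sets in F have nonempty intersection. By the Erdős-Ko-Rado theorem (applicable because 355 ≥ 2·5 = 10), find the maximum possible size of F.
max |F| = C(354, 4) = 643304376

Erdős-Ko-Rado (1961): when n ≥ 2k, max |F| = C(n−1, k−1). The bound is attained by the star {A : i ∈ A} for any fixed i ∈ [n]. Here C(355−1, 5−1) = C(354, 4) = 643304376.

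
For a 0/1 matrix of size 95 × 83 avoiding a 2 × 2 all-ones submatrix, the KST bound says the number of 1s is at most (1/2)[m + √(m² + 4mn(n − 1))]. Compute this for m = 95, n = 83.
z(95, 83; 2, 2) ≤ (1/2)[95 + √(95² + 4·95·83·82)] = (1/2)[95 + √2595305] = 852.9975

Kővári–Sós–Turán: let r_1, ..., r_95 be the row sums and z = Σ r_i the total number of 1s. Each pair of columns can share at most one row with both entries 1 (else a 2×2 all-ones block appears), so Σ_i C(r_i, 2) ≤ C(83, 2) = 3403. By convexity Σ_i C(r_i, 2) ≥ 95·C(z/95, 2) = z(z − 95)/(2·95), giving z² − 95z − 95·83·82 ≤ 0 and hence z ≤ (1/2)[95 + √(9025 + 4·646570)] = (1/2)[95 + √2595305] ≈ (1/2)(95 + 1610.995) = 852.9975.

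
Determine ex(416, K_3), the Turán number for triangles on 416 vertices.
ex(416, K_3) = ⌊416^2/4⌋ = 43264

Mantel (1907): a triangle-free graph on n vertices has at most ⌊n^2/4⌋ edges, with equality for the complete bipartite graph K_{⌊n/2⌋, ⌈n/2⌉}. For n = 416: ⌊416^2/4⌋ = ⌊173056/4⌋ = 43264. The extremal graph is K_{208, 208}, which has 208·208 = 43264 edges.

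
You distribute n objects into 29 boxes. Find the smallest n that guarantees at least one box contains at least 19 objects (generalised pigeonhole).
n = (19 − 1)·29 + 1 = 523

By the generalised pigeonhole principle, to guarantee some box contains ≥ r objects we need more than (r − 1) · k objects total. Threshold: n = (r − 1) · k + 1. With r = 19 and k = 29: n = 18 · 29 + 1 = 522 + 1 = 523. For n = 522 = 18 · 29, we can put exactly 18 objects in every box, avoiding 19 in any single one — so 523 is tight.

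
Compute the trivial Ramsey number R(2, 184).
R(2, 184) = 184

R(2, k) = k for all k ≥ 2: in a 2-colouring of K_k, either some edge is red (a red K_2) or all edges are blue (a blue K_k). And K_{183} coloured all-blue has no blue K_184, so R(2, 184) > 183. Hence R(2, 184) = 184.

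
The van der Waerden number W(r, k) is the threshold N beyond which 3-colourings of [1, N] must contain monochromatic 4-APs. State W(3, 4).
W(3, 4) = 293

W(3, 4) = 293. The lower bound W(3, 4) > 292 comes from an explicit good 3-colouring of [1, 292]; the upper bound W(3, 4) ≤ 293 was verified by exhaustive search over 3-colourings of [1, 293].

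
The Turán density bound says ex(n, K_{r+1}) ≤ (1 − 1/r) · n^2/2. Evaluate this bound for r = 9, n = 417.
Turán density bound = (8/9) · 417^2/2 = 77284

Turán's theorem: ex(n, K_{r+1}) is achieved by the complete r-partite Turán graph T(n, r) with parts as balanced as possible, and is at most (1 − 1/r) · n^2/2. For r = 9, n = 417: the density bound is (8/9) · 173889/2 = 77284. The integer-valued extremum is e(T(417, 9)) = 77283, which is strictly less than the density bound 77284 since 9 ∤ 417 (the parts of T(417, 9) cannot all be equal).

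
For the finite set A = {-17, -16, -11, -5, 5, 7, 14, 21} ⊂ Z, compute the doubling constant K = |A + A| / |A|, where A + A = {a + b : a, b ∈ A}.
K = |A + A| / |A| = 32/8 = 4

Enumerate A + A = {a + b : a, b ∈ A}. With |A| = 8, there are |A|^2 = 64 ordered sum pairs; collecting distinct values, A + A = {-34, -33, -32, -28, -27, -22, -21, -16, -12, -11, -10, -9, -6, -4, -3, -2, 0, 2, 3, 4, 5, 9, 10, 12, 14, 16, 19, 21, 26, 28, 35, 42}, so |A + A| = 32. Thus K = 32/8 = 4. For comparison, the minimum possible |A + A| over all 8-element sets is 2·8 − 1 = 15 (so min K = 15/8), attained only by arithmetic progressions.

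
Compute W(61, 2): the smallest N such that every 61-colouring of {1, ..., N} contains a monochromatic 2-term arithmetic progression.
W(61, 2) = 61 + 1 = 62

A 2-term AP is any pair of integers, so a monochromatic 2-AP exists iff some colour is used at least twice. With 61 colours, the colouring i ↦ i on {1, ..., 61} uses each colour once, avoiding any monochromatic pair, so W(61, 2) > 61. For {1, ..., 62}, pigeonhole forces two integers of the same colour, which form a monochromatic 2-AP. Hence W(61, 2) = 62.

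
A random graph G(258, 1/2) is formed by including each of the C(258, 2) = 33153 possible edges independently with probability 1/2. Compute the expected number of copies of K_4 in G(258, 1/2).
E[# K_4] = C(258, 4) · (1/2)^C(4, 2) = 180352320 / 2^6 = 2818005

For each 4-subset S of vertices (there are C(258, 4) = 180352320 such S), let X_S = 1 if S induces a K_4 (all C(4, 2) = 6 edges present). Then P(X_S = 1) = (1/2)^6 = 1/64. By linearity of expectation, E[# K_4] = C(258, 4) · (1/2)^6 = 180352320 / 64 = 2818005.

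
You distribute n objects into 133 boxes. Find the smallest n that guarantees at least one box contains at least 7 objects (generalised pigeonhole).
n = (7 − 1)·133 + 1 = 799

By the generalised pigeonhole principle, to guarantee some box contains ≥ r objects we need more than (r − 1) · k objects total. Threshold: n = (r − 1) · k + 1. With r = 7 and k = 133: n = 6 · 133 + 1 = 798 + 1 = 799. For n = 798 = 6 · 133, we can put exactly 6 objects in every box, avoiding 7 in any single one — so 799 is tight.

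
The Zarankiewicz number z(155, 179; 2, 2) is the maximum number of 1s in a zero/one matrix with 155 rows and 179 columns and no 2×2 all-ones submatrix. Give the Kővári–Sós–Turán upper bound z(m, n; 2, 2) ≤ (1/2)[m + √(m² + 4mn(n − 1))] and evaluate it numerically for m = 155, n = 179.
z(155, 179; 2, 2) ≤ (1/2)[155 + √(155² + 4·155·179·178)] = (1/2)[155 + √19778465] = 2301.1493

Kővári–Sós–Turán: let r_1, ..., r_155 be the row sums and z = Σ r_i the total number of 1s. Each pair of columns can share at most one row with both entries 1 (else a 2×2 all-ones block appears), so Σ_i C(r_i, 2) ≤ C(179, 2) = 15931. By convexity Σ_i C(r_i, 2) ≥ 155·C(z/155, 2) = z(z − 155)/(2·155), giving z² − 155z − 155·179·178 ≤ 0 and hence z ≤ (1/2)[155 + √(24025 + 4·4938610)] = (1/2)[155 + √19778465] ≈ (1/2)(155 + 4447.2986) = 2301.1493.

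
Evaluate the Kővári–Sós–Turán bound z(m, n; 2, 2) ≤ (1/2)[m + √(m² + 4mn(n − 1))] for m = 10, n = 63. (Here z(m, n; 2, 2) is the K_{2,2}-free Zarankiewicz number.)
z(10, 63; 2, 2) ≤ (1/2)[10 + √(10² + 4·10·63·62)] = (1/2)[10 + √156340] = 202.6993

Kővári–Sós–Turán: let r_1, ..., r_10 be the row sums and z = Σ r_i the total number of 1s. Each pair of columns can share at most one row with both entries 1 (else a 2×2 all-ones block appears), so Σ_i C(r_i, 2) ≤ C(63, 2) = 1953. By convexity Σ_i C(r_i, 2) ≥ 10·C(z/10, 2) = z(z − 10)/(2·10), giving z² − 10z − 10·63·62 ≤ 0 and hence z ≤ (1/2)[10 + √(100 + 4·39060)] = (1/2)[10 + √156340] ≈ (1/2)(10 + 395.3985) = 202.6993.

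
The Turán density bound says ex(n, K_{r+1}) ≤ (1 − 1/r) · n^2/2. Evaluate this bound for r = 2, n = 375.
Turán density bound = (1/2) · 375^2/2 = 140625/4 ≈ 35156.25

Turán's theorem: ex(n, K_{r+1}) is achieved by the complete r-partite Turán graph T(n, r) with parts as balanced as possible, and is at most (1 − 1/r) · n^2/2. For r = 2, n = 375: the density bound is (1/2) · 140625/2 = 140625/4 ≈ 35156.25. The integer-valued extremum is e(T(375, 2)) = 35156, which is strictly less than the density bound 140625/4 since 2 ∤ 375 (the parts of T(375, 2) cannot all be equal).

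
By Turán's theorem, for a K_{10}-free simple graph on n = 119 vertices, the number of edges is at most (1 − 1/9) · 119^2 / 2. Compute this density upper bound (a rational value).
Turán density bound = (8/9) · 119^2/2 = 56644/9 ≈ 6293.7778

Turán's theorem: ex(n, K_{r+1}) is achieved by the complete r-partite Turán graph T(n, r) with parts as balanced as possible, and is at most (1 − 1/r) · n^2/2. For r = 9, n = 119: the density bound is (8/9) · 14161/2 = 56644/9 ≈ 6293.7778. The integer-valued extremum is e(T(119, 9)) = 6293, which is strictly less than the density bound 56644/9 since 9 ∤ 119 (the parts of T(119, 9) cannot all be equal).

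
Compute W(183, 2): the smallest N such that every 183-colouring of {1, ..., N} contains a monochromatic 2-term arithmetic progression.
W(183, 2) = 183 + 1 = 184

A 2-term AP is any pair of integers, so a monochromatic 2-AP exists iff some colour is used at least twice. With 183 colours, the colouring i ↦ i on {1, ..., 183} uses each colour once, avoiding any monochromatic pair, so W(183, 2) > 183. For {1, ..., 184}, pigeonhole forces two integers of the same colour, which form a monochromatic 2-AP. Hence W(183, 2) = 184.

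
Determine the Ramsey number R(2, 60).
R(2, 60) = 60

R(2, k) = k for all k ≥ 2: in a 2-colouring of K_k, either some edge is red (a red K_2) or all edges are blue (a blue K_k). And K_{59} coloured all-blue has no blue K_60, so R(2, 60) > 59. Hence R(2, 60) = 60.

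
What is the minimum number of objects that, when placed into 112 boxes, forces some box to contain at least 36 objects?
n = (36 − 1)·112 + 1 = 3921

By the generalised pigeonhole principle, to guarantee some box contains ≥ r objects we need more than (r − 1) · k objects total. Threshold: n = (r − 1) · k + 1. With r = 36 and k = 112: n = 35 · 112 + 1 = 3920 + 1 = 3921. For n = 3920 = 35 · 112, we can put exactly 35 objects in every box, avoiding 36 in any single one — so 3921 is tight.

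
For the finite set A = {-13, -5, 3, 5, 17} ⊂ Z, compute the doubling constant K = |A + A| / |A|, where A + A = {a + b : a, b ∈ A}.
K = |A + A| / |A| = 14/5

Enumerate A + A = {a + b : a, b ∈ A}. With |A| = 5, there are |A|^2 = 25 ordered sum pairs; collecting distinct values, A + A = {-26, -18, -10, -8, -2, 0, 4, 6, 8, 10, 12, 20, 22, 34}, so |A + A| = 14. Thus K = 14/5. For comparison, the minimum possible |A + A| over all 5-element sets is 2·5 − 1 = 9 (so min K = 9/5), attained only by arithmetic progressions.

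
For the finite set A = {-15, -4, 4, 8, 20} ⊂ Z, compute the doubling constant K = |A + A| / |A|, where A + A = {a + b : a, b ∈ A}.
K = |A + A| / |A| = 14/5

Enumerate A + A = {a + b : a, b ∈ A}. With |A| = 5, there are |A|^2 = 25 ordered sum pairs; collecting distinct values, A + A = {-30, -19, -11, -8, -7, 0, 4, 5, 8, 12, 16, 24, 28, 40}, so |A + A| = 14. Thus K = 14/5. For comparison, the minimum possible |A + A| over all 5-element sets is 2·5 − 1 = 9 (so min K = 9/5), attained only by arithmetic progressions.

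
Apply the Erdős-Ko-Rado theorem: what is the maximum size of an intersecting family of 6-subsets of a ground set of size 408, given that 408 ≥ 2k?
max |F| = C(407, 5) = 90798909201

The Erdős-Ko-Rado theorem states: for n ≥ 2k, an intersecting family of k-subsets of an n-element set has size at most C(n − 1, k − 1), with equality for 'star' families {A ⊆ [n] : |A| = k, i ∈ A} (fix an element i). For n = 408, k = 6: C(407, 5) = 90798909201.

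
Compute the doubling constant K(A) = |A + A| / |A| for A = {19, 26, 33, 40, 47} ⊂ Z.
K = |A + A| / |A| = 9/5

Enumerate A + A = {a + b : a, b ∈ A}. With |A| = 5, there are |A|^2 = 25 ordered sum pairs; collecting distinct values, A + A = {38, 45, 52, 59, 66, 73, 80, 87, 94}, so |A + A| = 9. Thus K = 9/5. Here |A + A| = 2|A| − 1 = 9, the minimum possible — so K = 9/5 is minimal, which holds iff A is an arithmetic progression.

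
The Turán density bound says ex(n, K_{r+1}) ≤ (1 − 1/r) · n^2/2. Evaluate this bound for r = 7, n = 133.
Turán density bound = (6/7) · 133^2/2 = 7581

Turán's theorem: ex(n, K_{r+1}) is achieved by the complete r-partite Turán graph T(n, r) with parts as balanced as possible, and is at most (1 − 1/r) · n^2/2. For r = 7, n = 133: the density bound is (6/7) · 17689/2 = 7581. Since 7 ∣ 133, the Turán graph T(133, 7) has parts of equal size 19, and its edge count e(T(133, 7)) = 7581 attains the density bound exactly.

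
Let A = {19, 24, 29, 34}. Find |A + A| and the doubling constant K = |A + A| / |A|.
K = |A + A| / |A| = 7/4

Enumerate A + A = {a + b : a, b ∈ A}. With |A| = 4, there are |A|^2 = 16 ordered sum pairs; collecting distinct values, A + A = {38, 43, 48, 53, 58, 63, 68}, so |A + A| = 7. Thus K = 7/4. Here |A + A| = 2|A| − 1 = 7, the minimum possible — so K = 7/4 is minimal, which holds iff A is an arithmetic progression.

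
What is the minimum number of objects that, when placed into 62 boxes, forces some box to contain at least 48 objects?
n = (48 − 1)·62 + 1 = 2915

By the generalised pigeonhole principle, to guarantee some box contains ≥ r objects we need more than (r − 1) · k objects total. Threshold: n = (r − 1) · k + 1. With r = 48 and k = 62: n = 47 · 62 + 1 = 2914 + 1 = 2915. For n = 2914 = 47 · 62, we can put exactly 47 objects in every box, avoiding 48 in any single one — so 2915 is tight.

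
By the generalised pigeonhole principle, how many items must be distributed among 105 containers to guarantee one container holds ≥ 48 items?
n = (48 − 1)·105 + 1 = 4936

By the generalised pigeonhole principle, to guarantee some box contains ≥ r objects we need more than (r − 1) · k objects total. Threshold: n = (r − 1) · k + 1. With r = 48 and k = 105: n = 47 · 105 + 1 = 4935 + 1 = 4936. For n = 4935 = 47 · 105, we can put exactly 47 objects in every box, avoiding 48 in any single one — so 4936 is tight.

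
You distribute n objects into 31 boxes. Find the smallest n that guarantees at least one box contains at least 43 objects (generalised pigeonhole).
n = (43 − 1)·31 + 1 = 1303

By the generalised pigeonhole principle, to guarantee some box contains ≥ r objects we need more than (r − 1) · k objects total. Threshold: n = (r − 1) · k + 1. With r = 43 and k = 31: n = 42 · 31 + 1 = 1302 + 1 = 1303. For n = 1302 = 42 · 31, we can put exactly 42 objects in every box, avoiding 43 in any single one — so 1303 is tight.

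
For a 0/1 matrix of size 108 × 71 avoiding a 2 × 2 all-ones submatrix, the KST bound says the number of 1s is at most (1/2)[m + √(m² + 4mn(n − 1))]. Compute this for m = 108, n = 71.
z(108, 71; 2, 2) ≤ (1/2)[108 + √(108² + 4·108·71·70)] = (1/2)[108 + √2158704] = 788.6264

Kővári–Sós–Turán: let r_1, ..., r_108 be the row sums and z = Σ r_i the total number of 1s. Each pair of columns can share at most one row with both entries 1 (else a 2×2 all-ones block appears), so Σ_i C(r_i, 2) ≤ C(71, 2) = 2485. By convexity Σ_i C(r_i, 2) ≥ 108·C(z/108, 2) = z(z − 108)/(2·108), giving z² − 108z − 108·71·70 ≤ 0 and hence z ≤ (1/2)[108 + √(11664 + 4·536760)] = (1/2)[108 + √2158704] ≈ (1/2)(108 + 1469.2529) = 788.6264.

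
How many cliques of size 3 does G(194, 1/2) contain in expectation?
E[# K_3] = C(194, 3) · (1/2)^C(3, 2) = 1198144 / 2^3 = 149768

For each 3-subset S of vertices (there are C(194, 3) = 1198144 such S), let X_S = 1 if S induces a K_3 (all C(3, 2) = 3 edges present). Then P(X_S = 1) = (1/2)^3 = 1/8. By linearity of expectation, E[# K_3] = C(194, 3) · (1/2)^3 = 1198144 / 8 = 149768.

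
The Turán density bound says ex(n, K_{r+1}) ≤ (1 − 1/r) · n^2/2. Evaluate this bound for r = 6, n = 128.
Turán density bound = (5/6) · 128^2/2 = 20480/3 ≈ 6826.6667

Turán's theorem: ex(n, K_{r+1}) is achieved by the complete r-partite Turán graph T(n, r) with parts as balanced as possible, and is at most (1 − 1/r) · n^2/2. For r = 6, n = 128: the density bound is (5/6) · 16384/2 = 20480/3 ≈ 6826.6667. The integer-valued extremum is e(T(128, 6)) = 6826, which is strictly less than the density bound 20480/3 since 6 ∤ 128 (the parts of T(128, 6) cannot all be equal).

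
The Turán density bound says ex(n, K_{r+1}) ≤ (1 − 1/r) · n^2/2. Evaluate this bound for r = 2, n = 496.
Turán density bound = (1/2) · 496^2/2 = 61504

Turán's theorem: ex(n, K_{r+1}) is achieved by the complete r-partite Turán graph T(n, r) with parts as balanced as possible, and is at most (1 − 1/r) · n^2/2. For r = 2, n = 496: the density bound is (1/2) · 246016/2 = 61504. Since 2 ∣ 496, the Turán graph T(496, 2) has parts of equal size 248, and its edge count e(T(496, 2)) = 61504 attains the density bound exactly.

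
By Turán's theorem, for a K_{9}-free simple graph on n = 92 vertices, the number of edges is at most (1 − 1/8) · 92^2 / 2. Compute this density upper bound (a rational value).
Turán density bound = (7/8) · 92^2/2 = 3703

Turán's theorem: ex(n, K_{r+1}) is achieved by the complete r-partite Turán graph T(n, r) with parts as balanced as possible, and is at most (1 − 1/r) · n^2/2. For r = 8, n = 92: the density bound is (7/8) · 8464/2 = 3703. The integer-valued extremum is e(T(92, 8)) = 3702, which is strictly less than the density bound 3703 since 8 ∤ 92 (the parts of T(92, 8) cannot all be equal).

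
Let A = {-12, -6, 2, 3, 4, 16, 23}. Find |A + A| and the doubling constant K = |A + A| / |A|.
K = |A + A| / |A| = 26/7

Enumerate A + A = {a + b : a, b ∈ A}. With |A| = 7, there are |A|^2 = 49 ordered sum pairs; collecting distinct values, A + A = {-24, -18, -12, -10, -9, -8, -4, -3, -2, 4, 5, 6, 7, 8, 10, 11, 17, 18, 19, 20, 25, 26, 27, 32, 39, 46}, so |A + A| = 26. Thus K = 26/7. For comparison, the minimum possible |A + A| over all 7-element sets is 2·7 − 1 = 13 (so min K = 13/7), attained only by arithmetic progressions.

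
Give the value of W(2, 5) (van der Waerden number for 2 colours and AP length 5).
W(2, 5) = 178

This is a classical value, W(2, 5) = 178, established by combining an explicit 2-colouring of {1, ..., 177} with no monochromatic 5-AP (giving the lower bound W(2, 5) > 177) and a finite case analysis / exhaustive computer search showing every 2-colouring of {1, ..., 178} has such an AP.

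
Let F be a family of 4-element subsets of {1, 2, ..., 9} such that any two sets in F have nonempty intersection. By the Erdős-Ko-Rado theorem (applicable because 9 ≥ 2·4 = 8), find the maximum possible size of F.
max |F| = C(8, 3) = 56

Erdős-Ko-Rado (1961): when n ≥ 2k, max |F| = C(n−1, k−1). The bound is attained by the star {A : i ∈ A} for any fixed i ∈ [n]. Here C(9−1, 4−1) = C(8, 3) = 56.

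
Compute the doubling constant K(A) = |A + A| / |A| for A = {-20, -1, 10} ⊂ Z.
K = |A + A| / |A| = 6/3 = 2

Enumerate A + A = {a + b : a, b ∈ A}. With |A| = 3, there are |A|^2 = 9 ordered sum pairs; collecting distinct values, A + A = {-40, -21, -10, -2, 9, 20}, so |A + A| = 6. Thus K = 6/3 = 2. For comparison, the minimum possible |A + A| over all 3-element sets is 2·3 − 1 = 5 (so min K = 5/3), attained only by arithmetic progressions.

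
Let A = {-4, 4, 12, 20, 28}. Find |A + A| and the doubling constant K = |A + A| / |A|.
K = |A + A| / |A| = 9/5

Enumerate A + A = {a + b : a, b ∈ A}. With |A| = 5, there are |A|^2 = 25 ordered sum pairs; collecting distinct values, A + A = {-8, 0, 8, 16, 24, 32, 40, 48, 56}, so |A + A| = 9. Thus K = 9/5. Here |A + A| = 2|A| − 1 = 9, the minimum possible — so K = 9/5 is minimal, which holds iff A is an arithmetic progression.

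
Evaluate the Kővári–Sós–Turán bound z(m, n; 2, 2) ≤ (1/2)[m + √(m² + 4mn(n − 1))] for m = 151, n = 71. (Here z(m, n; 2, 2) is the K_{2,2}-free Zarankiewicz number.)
z(151, 71; 2, 2) ≤ (1/2)[151 + √(151² + 4·151·71·70)] = (1/2)[151 + √3024681] = 945.0805

Kővári–Sós–Turán: let r_1, ..., r_151 be the row sums and z = Σ r_i the total number of 1s. Each pair of columns can share at most one row with both entries 1 (else a 2×2 all-ones block appears), so Σ_i C(r_i, 2) ≤ C(71, 2) = 2485. By convexity Σ_i C(r_i, 2) ≥ 151·C(z/151, 2) = z(z − 151)/(2·151), giving z² − 151z − 151·71·70 ≤ 0 and hence z ≤ (1/2)[151 + √(22801 + 4·750470)] = (1/2)[151 + √3024681] ≈ (1/2)(151 + 1739.161) = 945.0805.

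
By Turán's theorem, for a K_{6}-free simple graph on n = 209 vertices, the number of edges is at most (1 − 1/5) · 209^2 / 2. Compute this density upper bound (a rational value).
Turán density bound = (4/5) · 209^2/2 = 87362/5 ≈ 17472.4

Turán's theorem: ex(n, K_{r+1}) is achieved by the complete r-partite Turán graph T(n, r) with parts as balanced as possible, and is at most (1 − 1/r) · n^2/2. For r = 5, n = 209: the density bound is (4/5) · 43681/2 = 87362/5 ≈ 17472.4. The integer-valued extremum is e(T(209, 5)) = 17472, which is strictly less than the density bound 87362/5 since 5 ∤ 209 (the parts of T(209, 5) cannot all be equal).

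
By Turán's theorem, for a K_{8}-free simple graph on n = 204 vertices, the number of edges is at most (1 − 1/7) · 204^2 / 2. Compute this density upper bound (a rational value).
Turán density bound = (6/7) · 204^2/2 = 124848/7 ≈ 17835.4286

Turán's theorem: ex(n, K_{r+1}) is achieved by the complete r-partite Turán graph T(n, r) with parts as balanced as possible, and is at most (1 − 1/r) · n^2/2. For r = 7, n = 204: the density bound is (6/7) · 41616/2 = 124848/7 ≈ 17835.4286. The integer-valued extremum is e(T(204, 7)) = 17835, which is strictly less than the density bound 124848/7 since 7 ∤ 204 (the parts of T(204, 7) cannot all be equal).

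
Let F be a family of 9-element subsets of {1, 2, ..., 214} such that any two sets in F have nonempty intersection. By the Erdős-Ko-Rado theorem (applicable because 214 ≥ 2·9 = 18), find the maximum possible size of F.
max |F| = C(213, 8) = 91990690307802

Erdős-Ko-Rado (1961): when n ≥ 2k, max |F| = C(n−1, k−1). The bound is attained by the star {A : i ∈ A} for any fixed i ∈ [n]. Here C(214−1, 9−1) = C(213, 8) = 91990690307802.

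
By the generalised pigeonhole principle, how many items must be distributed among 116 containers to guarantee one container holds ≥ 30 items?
n = (30 − 1)·116 + 1 = 3365

By the generalised pigeonhole principle, to guarantee some box contains ≥ r objects we need more than (r − 1) · k objects total. Threshold: n = (r − 1) · k + 1. With r = 30 and k = 116: n = 29 · 116 + 1 = 3364 + 1 = 3365. For n = 3364 = 29 · 116, we can put exactly 29 objects in every box, avoiding 30 in any single one — so 3365 is tight.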